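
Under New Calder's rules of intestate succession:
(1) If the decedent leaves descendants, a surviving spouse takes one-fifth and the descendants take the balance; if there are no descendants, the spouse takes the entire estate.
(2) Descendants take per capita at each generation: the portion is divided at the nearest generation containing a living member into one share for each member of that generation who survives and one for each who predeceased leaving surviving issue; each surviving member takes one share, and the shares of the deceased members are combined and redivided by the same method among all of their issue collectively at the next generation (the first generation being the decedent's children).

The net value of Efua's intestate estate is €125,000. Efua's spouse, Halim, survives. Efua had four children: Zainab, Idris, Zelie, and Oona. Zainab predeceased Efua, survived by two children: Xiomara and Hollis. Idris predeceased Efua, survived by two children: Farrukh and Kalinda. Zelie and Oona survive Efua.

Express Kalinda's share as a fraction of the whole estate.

Halim takes one-fifth of €125,000 = €25,000. The remaining €100,000 passes to the descendants.
The descendants' portion (€100,000) is divided at the children's generation into 4 shares of €25,000. Zelie and Oona each take €25,000. The 2 shares of the deceased (Zainab and Idris) are combined into a pool of €50,000.
That pool (€50,000) is divided at the grandchildren's generation equally among Xiomara, Hollis, Farrukh, and Kalinda: €12,500 each.

Kalinda receives 1/10 of the estate.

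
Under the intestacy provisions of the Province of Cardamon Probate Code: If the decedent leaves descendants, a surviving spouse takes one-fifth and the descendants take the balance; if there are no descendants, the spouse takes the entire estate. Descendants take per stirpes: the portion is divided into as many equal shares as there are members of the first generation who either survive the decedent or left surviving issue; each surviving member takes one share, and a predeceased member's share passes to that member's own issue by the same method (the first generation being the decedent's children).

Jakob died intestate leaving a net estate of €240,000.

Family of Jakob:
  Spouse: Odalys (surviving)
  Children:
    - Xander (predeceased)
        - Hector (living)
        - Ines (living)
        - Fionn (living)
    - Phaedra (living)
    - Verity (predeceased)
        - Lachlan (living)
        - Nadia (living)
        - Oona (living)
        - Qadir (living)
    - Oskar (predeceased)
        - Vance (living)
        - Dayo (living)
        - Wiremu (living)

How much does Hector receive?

Odalys takes one-fifth of €240,000 = €48,000. The remaining €192,000 passes to the descendants.
The descendants' portion (€192,000) is divided into 4 shares of €48,000: Phaedra takes €48,000; Xander's €48,000 share passes to Xander's issue; Verity's €48,000 share passes to Verity's issue; Oskar's €48,000 share passes to Oskar's issue.
Xander's share (€48,000) is divided into 3 shares of €16,000: Hector, Ines, and Fionn each take €16,000.
Verity's share (€48,000) is divided into 4 shares of €12,000: Lachlan, Nadia, Oona, and Qadir each take €12,000.
Oskar's share (€48,000) is divided into 3 shares of €16,000: Vance, Dayo, and Wiremu each take €16,000.

Hector receives €16,000.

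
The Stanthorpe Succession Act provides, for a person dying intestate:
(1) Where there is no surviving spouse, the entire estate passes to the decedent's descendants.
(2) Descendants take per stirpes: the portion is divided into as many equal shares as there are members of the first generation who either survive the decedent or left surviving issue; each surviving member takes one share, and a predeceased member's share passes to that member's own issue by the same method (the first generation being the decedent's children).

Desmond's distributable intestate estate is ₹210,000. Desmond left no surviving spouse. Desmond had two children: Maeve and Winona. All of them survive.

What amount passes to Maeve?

Maeve receives ₹105,000.

The entire ₹210,000 passes to the descendants.
That amount (₹210,000) is divided into 2 shares of ₹105,000: Maeve and Winona each take ₹105,000.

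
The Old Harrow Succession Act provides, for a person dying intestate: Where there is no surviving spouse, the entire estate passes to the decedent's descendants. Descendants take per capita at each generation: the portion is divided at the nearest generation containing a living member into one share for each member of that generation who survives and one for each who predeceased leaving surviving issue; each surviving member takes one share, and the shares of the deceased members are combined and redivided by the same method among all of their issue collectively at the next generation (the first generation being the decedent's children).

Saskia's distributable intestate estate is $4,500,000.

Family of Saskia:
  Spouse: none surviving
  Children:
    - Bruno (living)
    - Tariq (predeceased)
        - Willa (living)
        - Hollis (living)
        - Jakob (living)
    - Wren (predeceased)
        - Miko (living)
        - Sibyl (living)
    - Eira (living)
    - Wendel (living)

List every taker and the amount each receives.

Bruno: $900,000; Willa: $360,000; Hollis: $360,000; Jakob: $360,000; Miko: $360,000; Sibyl: $360,000; Eira: $900,000; Wendel: $900,000

The entire $4,500,000 passes to the descendants.
That amount ($4,500,000) is divided at the children's generation into 5 shares of $900,000. Bruno, Eira, and Wendel each take $900,000. The 2 shares of the deceased (Tariq and Wren) are combined into a pool of $1,800,000.
That pool ($1,800,000) is divided at the grandchildren's generation equally among Willa, Hollis, Jakob, Miko, and Sibyl: $360,000 each.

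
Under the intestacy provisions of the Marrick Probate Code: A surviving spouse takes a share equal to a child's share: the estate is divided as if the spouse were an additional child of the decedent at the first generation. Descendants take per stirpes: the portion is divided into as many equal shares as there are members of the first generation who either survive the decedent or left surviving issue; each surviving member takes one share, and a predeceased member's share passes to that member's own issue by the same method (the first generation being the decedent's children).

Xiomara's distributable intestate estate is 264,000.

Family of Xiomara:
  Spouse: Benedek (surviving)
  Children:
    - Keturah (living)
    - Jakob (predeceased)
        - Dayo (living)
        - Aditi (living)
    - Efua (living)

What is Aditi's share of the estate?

Aditi receives 33,000.

The spouse counts as an additional share at the children's level, so there are 4 primary shares of 66,000. Benedek takes one such share (66,000).
The children's combined portion (198,000) is divided into 3 shares of 66,000: Keturah and Efua each take 66,000; Jakob's 66,000 share passes to Jakob's issue.
Jakob's share (66,000) is divided into 2 shares of 33,000: Dayo and Aditi each take 33,000.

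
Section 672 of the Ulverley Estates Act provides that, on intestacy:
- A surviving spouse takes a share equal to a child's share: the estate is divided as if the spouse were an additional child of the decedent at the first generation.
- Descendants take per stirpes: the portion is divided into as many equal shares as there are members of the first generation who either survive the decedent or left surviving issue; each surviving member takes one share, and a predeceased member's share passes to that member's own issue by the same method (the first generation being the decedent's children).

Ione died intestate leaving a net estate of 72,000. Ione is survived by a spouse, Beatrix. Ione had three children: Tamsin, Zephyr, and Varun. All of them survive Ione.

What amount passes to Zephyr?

Zephyr receives 18,000.

The spouse counts as an additional share at the children's level, so there are 4 primary shares of 18,000. Beatrix takes one such share (18,000).
The children's combined portion (54,000) is divided into 3 shares of 18,000: Tamsin, Zephyr, and Varun each take 18,000.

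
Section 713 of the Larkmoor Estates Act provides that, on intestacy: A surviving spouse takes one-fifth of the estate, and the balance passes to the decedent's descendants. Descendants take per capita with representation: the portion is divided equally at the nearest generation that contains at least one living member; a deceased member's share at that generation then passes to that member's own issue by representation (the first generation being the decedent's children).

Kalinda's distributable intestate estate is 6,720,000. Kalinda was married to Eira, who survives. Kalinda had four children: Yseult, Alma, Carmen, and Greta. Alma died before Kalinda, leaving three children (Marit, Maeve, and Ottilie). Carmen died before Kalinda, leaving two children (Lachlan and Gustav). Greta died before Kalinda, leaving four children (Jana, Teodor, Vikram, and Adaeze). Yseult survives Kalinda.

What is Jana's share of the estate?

Jana receives 336,000.

Eira takes one-fifth of 6,720,000 = 1,344,000. The remaining 5,376,000 passes to the descendants.
The descendants' portion (5,376,000) is divided into 4 shares of 1,344,000: Yseult takes 1,344,000; Alma's 1,344,000 share passes to Alma's issue; Carmen's 1,344,000 share passes to Carmen's issue; Greta's 1,344,000 share passes to Greta's issue.
Alma's share (1,344,000) is divided into 3 shares of 448,000: Marit, Maeve, and Ottilie each take 448,000.
Carmen's share (1,344,000) is divided into 2 shares of 672,000: Lachlan and Gustav each take 672,000.
Greta's share (1,344,000) is divided into 4 shares of 336,000: Jana, Teodor, Vikram, and Adaeze each take 336,000.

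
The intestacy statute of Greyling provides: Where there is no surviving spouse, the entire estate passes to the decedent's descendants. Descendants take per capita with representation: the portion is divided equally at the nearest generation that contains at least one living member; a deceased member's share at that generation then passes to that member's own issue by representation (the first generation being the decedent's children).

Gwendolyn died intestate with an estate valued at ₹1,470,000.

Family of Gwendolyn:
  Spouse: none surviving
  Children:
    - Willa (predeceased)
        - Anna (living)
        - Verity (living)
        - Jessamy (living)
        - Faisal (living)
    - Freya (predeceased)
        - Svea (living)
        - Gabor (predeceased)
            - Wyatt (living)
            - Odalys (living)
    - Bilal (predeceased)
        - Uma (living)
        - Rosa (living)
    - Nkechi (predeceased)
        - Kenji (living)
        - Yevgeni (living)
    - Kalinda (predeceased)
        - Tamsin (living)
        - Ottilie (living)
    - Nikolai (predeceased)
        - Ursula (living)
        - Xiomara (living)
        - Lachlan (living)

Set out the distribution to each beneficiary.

Anna: ₹98,000; Verity: ₹98,000; Jessamy: ₹98,000; Faisal: ₹98,000; Svea: ₹98,000; Wyatt: ₹49,000; Odalys: ₹49,000; Uma: ₹98,000; Rosa: ₹98,000; Kenji: ₹98,000; Yevgeni: ₹98,000; Tamsin: ₹98,000; Ottilie: ₹98,000; Ursula: ₹98,000; Xiomara: ₹98,000; Lachlan: ₹98,000

The entire ₹1,470,000 passes to the descendants.
No child survives, so the initial division is made at the grandchildren's generation.
That amount (₹1,470,000) is divided into 15 shares of ₹98,000: Anna, Verity, Jessamy, Faisal, Svea, Uma, Rosa, Kenji, Yevgeni, Tamsin, Ottilie, Ursula, Xiomara, and Lachlan each take ₹98,000; Gabor's ₹98,000 share passes to Gabor's issue.
Gabor's share (₹98,000) is divided into 2 shares of ₹49,000: Wyatt and Odalys each take ₹49,000.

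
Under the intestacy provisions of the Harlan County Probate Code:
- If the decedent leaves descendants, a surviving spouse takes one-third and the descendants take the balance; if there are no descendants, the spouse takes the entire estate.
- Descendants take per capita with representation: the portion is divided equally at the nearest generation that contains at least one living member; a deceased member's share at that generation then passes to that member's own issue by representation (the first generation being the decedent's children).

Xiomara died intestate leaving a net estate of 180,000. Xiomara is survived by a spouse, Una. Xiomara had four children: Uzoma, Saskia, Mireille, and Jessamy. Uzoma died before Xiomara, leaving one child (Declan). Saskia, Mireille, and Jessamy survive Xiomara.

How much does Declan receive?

Declan receives 30,000.

Una takes one-third of 180,000 = 60,000. The remaining 120,000 passes to the descendants.
The descendants' portion (120,000) is divided into 4 shares of 30,000: Saskia, Mireille, and Jessamy each take 30,000; Uzoma's 30,000 share passes to Uzoma's issue.
Uzoma's share (30,000) passes entirely to Declan.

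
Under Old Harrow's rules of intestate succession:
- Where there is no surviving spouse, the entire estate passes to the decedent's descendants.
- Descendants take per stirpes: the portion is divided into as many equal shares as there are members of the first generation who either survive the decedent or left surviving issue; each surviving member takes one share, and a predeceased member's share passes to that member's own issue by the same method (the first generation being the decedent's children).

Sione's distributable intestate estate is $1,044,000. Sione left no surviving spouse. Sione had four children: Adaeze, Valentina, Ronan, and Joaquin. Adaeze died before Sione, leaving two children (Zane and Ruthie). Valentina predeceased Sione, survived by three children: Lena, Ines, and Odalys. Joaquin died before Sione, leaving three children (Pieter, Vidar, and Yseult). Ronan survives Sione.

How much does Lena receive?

Lena receives $87,000.

The entire $1,044,000 passes to the descendants.
That amount ($1,044,000) is divided into 4 shares of $261,000: Ronan takes $261,000; Adaeze's $261,000 share passes to Adaeze's issue; Valentina's $261,000 share passes to Valentina's issue; Joaquin's $261,000 share passes to Joaquin's issue.
Adaeze's share ($261,000) is divided into 2 shares of $130,500: Zane and Ruthie each take $130,500.
Valentina's share ($261,000) is divided into 3 shares of $87,000: Lena, Ines, and Odalys each take $87,000.
Joaquin's share ($261,000) is divided into 3 shares of $87,000: Pieter, Vidar, and Yseult each take $87,000.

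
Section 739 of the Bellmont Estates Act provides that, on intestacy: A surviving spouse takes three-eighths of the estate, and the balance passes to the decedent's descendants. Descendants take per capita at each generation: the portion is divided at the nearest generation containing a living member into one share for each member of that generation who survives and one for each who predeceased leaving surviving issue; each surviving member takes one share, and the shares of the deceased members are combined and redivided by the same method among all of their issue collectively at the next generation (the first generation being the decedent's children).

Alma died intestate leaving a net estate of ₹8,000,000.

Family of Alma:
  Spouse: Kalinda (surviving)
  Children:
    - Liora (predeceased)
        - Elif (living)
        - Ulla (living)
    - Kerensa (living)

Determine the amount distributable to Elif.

Kalinda takes three-eighths of ₹8,000,000 = ₹3,000,000. The remaining ₹5,000,000 passes to the descendants.
The descendants' portion (₹5,000,000) is divided at the children's generation into 2 shares of ₹2,500,000. Kerensa takes ₹2,500,000. The remaining share for the deceased Liora (₹2,500,000) is carried to the next generation.
That pool (₹2,500,000) is divided at the grandchildren's generation equally among Elif and Ulla: ₹1,250,000 each.

Elif receives ₹1,250,000.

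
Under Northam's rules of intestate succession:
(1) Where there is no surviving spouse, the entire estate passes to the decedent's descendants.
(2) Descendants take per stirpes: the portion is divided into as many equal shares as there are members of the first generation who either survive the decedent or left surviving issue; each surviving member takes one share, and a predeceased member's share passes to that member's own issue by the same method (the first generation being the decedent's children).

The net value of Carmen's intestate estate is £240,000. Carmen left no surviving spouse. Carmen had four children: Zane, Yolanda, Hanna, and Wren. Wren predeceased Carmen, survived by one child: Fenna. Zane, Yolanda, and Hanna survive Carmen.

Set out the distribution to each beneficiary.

The entire £240,000 passes to the descendants.
That amount (£240,000) is divided into 4 shares of £60,000: Zane, Yolanda, and Hanna each take £60,000; Wren's £60,000 share passes to Wren's issue.
Wren's share (£60,000) passes entirely to Fenna.

Zane: £60,000; Yolanda: £60,000; Hanna: £60,000; Fenna: £60,000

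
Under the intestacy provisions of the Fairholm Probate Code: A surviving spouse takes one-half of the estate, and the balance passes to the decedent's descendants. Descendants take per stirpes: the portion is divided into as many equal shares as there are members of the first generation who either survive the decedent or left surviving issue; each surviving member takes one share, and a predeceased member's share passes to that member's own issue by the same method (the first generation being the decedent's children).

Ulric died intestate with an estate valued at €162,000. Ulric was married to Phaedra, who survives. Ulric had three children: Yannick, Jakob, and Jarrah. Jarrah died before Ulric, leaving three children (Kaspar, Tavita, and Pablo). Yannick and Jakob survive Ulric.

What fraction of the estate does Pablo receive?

Phaedra takes one-half of €162,000 = €81,000. The remaining €81,000 passes to the descendants.
The descendants' portion (€81,000) is divided into 3 shares of €27,000: Yannick and Jakob each take €27,000; Jarrah's €27,000 share passes to Jarrah's issue.
Jarrah's share (€27,000) is divided into 3 shares of €9,000: Kaspar, Tavita, and Pablo each take €9,000.

Pablo receives 1/18 of the estate.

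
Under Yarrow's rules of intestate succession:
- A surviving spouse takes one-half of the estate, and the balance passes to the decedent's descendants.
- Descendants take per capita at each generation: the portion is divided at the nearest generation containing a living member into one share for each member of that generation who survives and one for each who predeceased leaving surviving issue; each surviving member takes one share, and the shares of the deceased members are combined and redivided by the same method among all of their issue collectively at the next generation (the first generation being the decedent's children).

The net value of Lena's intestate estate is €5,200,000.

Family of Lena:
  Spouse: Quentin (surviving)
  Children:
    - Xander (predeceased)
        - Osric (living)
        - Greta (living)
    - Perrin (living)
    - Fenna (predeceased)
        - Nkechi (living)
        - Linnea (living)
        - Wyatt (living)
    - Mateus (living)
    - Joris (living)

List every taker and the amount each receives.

Quentin takes one-half of €5,200,000 = €2,600,000. The remaining €2,600,000 passes to the descendants.
The descendants' portion (€2,600,000) is divided at the children's generation into 5 shares of €520,000. Perrin, Mateus, and Joris each take €520,000. The 2 shares of the deceased (Xander and Fenna) are combined into a pool of €1,040,000.
That pool (€1,040,000) is divided at the grandchildren's generation equally among Osric, Greta, Nkechi, Linnea, and Wyatt: €208,000 each.

Quentin: €2,600,000; Osric: €208,000; Greta: €208,000; Perrin: €520,000; Nkechi: €208,000; Linnea: €208,000; Wyatt: €208,000; Mateus: €520,000; Joris: €520,000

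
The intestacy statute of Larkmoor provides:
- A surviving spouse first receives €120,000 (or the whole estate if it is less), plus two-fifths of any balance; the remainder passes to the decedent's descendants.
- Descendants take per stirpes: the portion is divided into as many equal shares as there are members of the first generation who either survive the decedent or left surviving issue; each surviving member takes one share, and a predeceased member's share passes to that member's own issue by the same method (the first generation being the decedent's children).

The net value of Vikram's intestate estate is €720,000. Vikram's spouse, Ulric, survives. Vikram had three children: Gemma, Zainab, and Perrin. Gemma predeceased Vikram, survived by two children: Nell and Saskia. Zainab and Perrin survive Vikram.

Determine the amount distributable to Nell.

Ulric first takes €120,000, leaving a balance of €600,000. Ulric then takes two-fifths of the balance (€240,000), for a total of €360,000. The remaining €360,000 passes to the descendants.
The descendants' portion (€360,000) is divided into 3 shares of €120,000: Zainab and Perrin each take €120,000; Gemma's €120,000 share passes to Gemma's issue.
Gemma's share (€120,000) is divided into 2 shares of €60,000: Nell and Saskia each take €60,000.

Nell receives €60,000.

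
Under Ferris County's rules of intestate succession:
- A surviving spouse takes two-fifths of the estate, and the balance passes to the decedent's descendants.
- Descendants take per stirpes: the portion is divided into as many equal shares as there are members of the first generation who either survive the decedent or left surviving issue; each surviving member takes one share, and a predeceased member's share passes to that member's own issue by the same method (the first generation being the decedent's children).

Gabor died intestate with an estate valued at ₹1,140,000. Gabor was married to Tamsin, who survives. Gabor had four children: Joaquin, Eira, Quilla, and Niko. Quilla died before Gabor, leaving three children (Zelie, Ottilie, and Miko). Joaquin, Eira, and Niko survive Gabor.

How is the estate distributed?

Tamsin: ₹456,000; Joaquin: ₹171,000; Eira: ₹171,000; Zelie: ₹57,000; Ottilie: ₹57,000; Miko: ₹57,000; Niko: ₹171,000

Tamsin takes two-fifths of ₹1,140,000 = ₹456,000. The remaining ₹684,000 passes to the descendants.
The descendants' portion (₹684,000) is divided into 4 shares of ₹171,000: Joaquin, Eira, and Niko each take ₹171,000; Quilla's ₹171,000 share passes to Quilla's issue.
Quilla's share (₹171,000) is divided into 3 shares of ₹57,000: Zelie, Ottilie, and Miko each take ₹57,000.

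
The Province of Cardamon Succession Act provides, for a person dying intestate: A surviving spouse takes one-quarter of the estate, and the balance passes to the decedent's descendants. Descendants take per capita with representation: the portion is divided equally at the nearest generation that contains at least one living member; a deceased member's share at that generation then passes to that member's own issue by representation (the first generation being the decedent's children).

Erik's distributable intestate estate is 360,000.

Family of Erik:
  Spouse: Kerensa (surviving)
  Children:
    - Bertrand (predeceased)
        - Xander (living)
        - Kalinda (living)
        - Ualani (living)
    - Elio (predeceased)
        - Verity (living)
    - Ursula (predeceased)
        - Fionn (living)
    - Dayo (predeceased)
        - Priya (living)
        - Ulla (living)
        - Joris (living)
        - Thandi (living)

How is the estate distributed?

Kerensa takes one-quarter of 360,000 = 90,000. The remaining 270,000 passes to the descendants.
No child survives, so the initial division is made at the grandchildren's generation.
The descendants' portion (270,000) is divided into 9 shares of 30,000: Xander, Kalinda, Ualani, Verity, Fionn, Priya, Ulla, Joris, and Thandi each take 30,000.

Kerensa: 90,000; Xander: 30,000; Kalinda: 30,000; Ualani: 30,000; Verity: 30,000; Fionn: 30,000; Priya: 30,000; Ulla: 30,000; Joris: 30,000; Thandi: 30,000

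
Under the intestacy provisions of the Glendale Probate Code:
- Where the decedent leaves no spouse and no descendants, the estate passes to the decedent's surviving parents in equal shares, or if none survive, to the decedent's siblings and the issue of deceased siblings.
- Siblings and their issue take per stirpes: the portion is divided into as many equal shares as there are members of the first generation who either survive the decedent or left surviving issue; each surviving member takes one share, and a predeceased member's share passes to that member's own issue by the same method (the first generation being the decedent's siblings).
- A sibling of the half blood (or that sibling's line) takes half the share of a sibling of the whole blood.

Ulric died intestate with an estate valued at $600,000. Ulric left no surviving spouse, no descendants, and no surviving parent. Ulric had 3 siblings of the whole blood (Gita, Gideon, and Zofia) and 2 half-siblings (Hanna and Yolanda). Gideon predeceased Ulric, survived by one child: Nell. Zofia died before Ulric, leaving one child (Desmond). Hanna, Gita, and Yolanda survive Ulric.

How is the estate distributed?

Hanna: $75,000; Gita: $150,000; Yolanda: $75,000; Nell: $150,000; Desmond: $150,000

The entire $600,000 passes to the siblings and their issue.
Counting each half-blood sibling's line as half a unit, there are 4 units in $600,000, so one unit is $150,000. Whole-blood lines (Gita, Gideon, and Zofia) take $150,000 each; half-blood lines (Hanna and Yolanda) take $75,000 each.
Gideon's share ($150,000) passes entirely to Nell.
Zofia's share ($150,000) passes entirely to Desmond.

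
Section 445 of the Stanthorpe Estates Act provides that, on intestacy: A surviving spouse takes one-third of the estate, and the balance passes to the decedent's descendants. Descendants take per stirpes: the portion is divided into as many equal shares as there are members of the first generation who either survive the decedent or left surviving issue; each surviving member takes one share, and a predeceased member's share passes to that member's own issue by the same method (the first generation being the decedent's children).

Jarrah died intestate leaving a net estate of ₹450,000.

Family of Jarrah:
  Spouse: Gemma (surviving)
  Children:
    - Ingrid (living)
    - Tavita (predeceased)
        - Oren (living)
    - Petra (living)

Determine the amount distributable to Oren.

Oren receives ₹100,000.

Gemma takes one-third of ₹450,000 = ₹150,000. The remaining ₹300,000 passes to the descendants.
The descendants' portion (₹300,000) is divided into 3 shares of ₹100,000: Ingrid and Petra each take ₹100,000; Tavita's ₹100,000 share passes to Tavita's issue.
Tavita's share (₹100,000) passes entirely to Oren.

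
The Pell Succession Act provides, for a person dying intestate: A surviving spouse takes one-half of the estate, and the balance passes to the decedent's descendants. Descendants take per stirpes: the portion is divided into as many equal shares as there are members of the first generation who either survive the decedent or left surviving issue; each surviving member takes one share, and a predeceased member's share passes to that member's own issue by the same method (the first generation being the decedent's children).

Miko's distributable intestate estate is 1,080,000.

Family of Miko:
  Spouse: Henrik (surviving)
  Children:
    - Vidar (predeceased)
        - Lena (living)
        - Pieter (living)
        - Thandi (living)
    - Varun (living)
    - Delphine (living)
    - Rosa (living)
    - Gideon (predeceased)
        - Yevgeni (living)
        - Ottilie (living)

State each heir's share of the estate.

Henrik: 540,000; Lena: 36,000; Pieter: 36,000; Thandi: 36,000; Varun: 108,000; Delphine: 108,000; Rosa: 108,000; Yevgeni: 54,000; Ottilie: 54,000

Henrik takes one-half of 1,080,000 = 540,000. The remaining 540,000 passes to the descendants.
The descendants' portion (540,000) is divided into 5 shares of 108,000: Varun, Delphine, and Rosa each take 108,000; Vidar's 108,000 share passes to Vidar's issue; Gideon's 108,000 share passes to Gideon's issue.
Vidar's share (108,000) is divided into 3 shares of 36,000: Lena, Pieter, and Thandi each take 36,000.
Gideon's share (108,000) is divided into 2 shares of 54,000: Yevgeni and Ottilie each take 54,000.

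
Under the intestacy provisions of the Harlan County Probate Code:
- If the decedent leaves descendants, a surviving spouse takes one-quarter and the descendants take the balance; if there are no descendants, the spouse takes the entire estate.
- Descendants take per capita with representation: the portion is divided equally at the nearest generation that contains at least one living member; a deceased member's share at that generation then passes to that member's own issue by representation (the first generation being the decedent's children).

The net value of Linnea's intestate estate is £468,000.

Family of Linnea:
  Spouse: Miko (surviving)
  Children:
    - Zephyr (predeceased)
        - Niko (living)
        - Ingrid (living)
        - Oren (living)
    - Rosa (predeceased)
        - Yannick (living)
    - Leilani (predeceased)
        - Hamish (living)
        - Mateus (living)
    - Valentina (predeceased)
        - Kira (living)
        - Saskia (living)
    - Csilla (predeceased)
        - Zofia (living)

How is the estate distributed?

Miko takes one-quarter of £468,000 = £117,000. The remaining £351,000 passes to the descendants.
No child survives, so the initial division is made at the grandchildren's generation.
The descendants' portion (£351,000) is divided into 9 shares of £39,000: Niko, Ingrid, Oren, Yannick, Hamish, Mateus, Kira, Saskia, and Zofia each take £39,000.

Miko: £117,000; Niko: £39,000; Ingrid: £39,000; Oren: £39,000; Yannick: £39,000; Hamish: £39,000; Mateus: £39,000; Kira: £39,000; Saskia: £39,000; Zofia: £39,000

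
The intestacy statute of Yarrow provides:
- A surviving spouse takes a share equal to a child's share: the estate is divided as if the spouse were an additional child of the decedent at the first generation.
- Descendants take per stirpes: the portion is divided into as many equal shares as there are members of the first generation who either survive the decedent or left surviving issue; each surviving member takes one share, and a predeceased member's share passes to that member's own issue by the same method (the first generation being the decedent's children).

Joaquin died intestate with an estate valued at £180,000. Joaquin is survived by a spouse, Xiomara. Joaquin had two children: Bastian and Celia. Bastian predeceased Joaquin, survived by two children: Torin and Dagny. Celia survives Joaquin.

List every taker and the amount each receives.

Xiomara: £60,000; Torin: £30,000; Dagny: £30,000; Celia: £60,000

The spouse counts as an additional share at the children's level, so there are 3 primary shares of £60,000. Xiomara takes one such share (£60,000).
The children's combined portion (£120,000) is divided into 2 shares of £60,000: Celia takes £60,000; Bastian's £60,000 share passes to Bastian's issue.
Bastian's share (£60,000) is divided into 2 shares of £30,000: Torin and Dagny each take £30,000.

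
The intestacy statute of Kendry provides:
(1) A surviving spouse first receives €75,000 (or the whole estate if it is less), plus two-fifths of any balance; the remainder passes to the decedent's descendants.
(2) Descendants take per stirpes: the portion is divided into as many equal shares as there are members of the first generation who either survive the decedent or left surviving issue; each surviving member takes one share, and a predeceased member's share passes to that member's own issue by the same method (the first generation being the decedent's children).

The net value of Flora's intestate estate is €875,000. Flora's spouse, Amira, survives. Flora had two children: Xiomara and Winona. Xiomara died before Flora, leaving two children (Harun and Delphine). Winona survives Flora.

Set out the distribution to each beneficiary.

Amira first takes €75,000, leaving a balance of €800,000. Amira then takes two-fifths of the balance (€320,000), for a total of €395,000. The remaining €480,000 passes to the descendants.
The descendants' portion (€480,000) is divided into 2 shares of €240,000: Winona takes €240,000; Xiomara's €240,000 share passes to Xiomara's issue.
Xiomara's share (€240,000) is divided into 2 shares of €120,000: Harun and Delphine each take €120,000.

Amira: €395,000; Harun: €120,000; Delphine: €120,000; Winona: €240,000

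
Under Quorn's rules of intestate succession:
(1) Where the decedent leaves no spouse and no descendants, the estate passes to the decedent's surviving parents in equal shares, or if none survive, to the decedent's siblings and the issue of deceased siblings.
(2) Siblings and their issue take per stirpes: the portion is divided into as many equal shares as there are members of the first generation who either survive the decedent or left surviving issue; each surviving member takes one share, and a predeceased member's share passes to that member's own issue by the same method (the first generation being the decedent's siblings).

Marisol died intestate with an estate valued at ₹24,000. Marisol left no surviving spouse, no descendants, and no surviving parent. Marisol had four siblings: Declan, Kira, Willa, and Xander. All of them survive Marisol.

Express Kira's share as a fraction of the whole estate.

Kira receives 1/4 of the estate.

The entire ₹24,000 passes to the siblings and their issue.
That amount (₹24,000) is divided into 4 shares of ₹6,000: Declan, Kira, Willa, and Xander each take ₹6,000.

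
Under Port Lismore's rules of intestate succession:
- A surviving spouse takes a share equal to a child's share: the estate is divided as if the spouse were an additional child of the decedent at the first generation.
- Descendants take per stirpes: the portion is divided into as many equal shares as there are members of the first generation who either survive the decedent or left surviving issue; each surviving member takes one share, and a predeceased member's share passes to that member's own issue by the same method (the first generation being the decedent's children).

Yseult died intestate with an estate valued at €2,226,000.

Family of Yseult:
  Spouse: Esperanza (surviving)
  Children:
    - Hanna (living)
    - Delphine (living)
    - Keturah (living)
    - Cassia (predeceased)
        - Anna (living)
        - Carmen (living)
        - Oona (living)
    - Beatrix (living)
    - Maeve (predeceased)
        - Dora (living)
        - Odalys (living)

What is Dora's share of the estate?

Dora receives €159,000.

The spouse counts as an additional share at the children's level, so there are 7 primary shares of €318,000. Esperanza takes one such share (€318,000).
The children's combined portion (€1,908,000) is divided into 6 shares of €318,000: Hanna, Delphine, Keturah, and Beatrix each take €318,000; Cassia's €318,000 share passes to Cassia's issue; Maeve's €318,000 share passes to Maeve's issue.
Cassia's share (€318,000) is divided into 3 shares of €106,000: Anna, Carmen, and Oona each take €106,000.
Maeve's share (€318,000) is divided into 2 shares of €159,000: Dora and Odalys each take €159,000.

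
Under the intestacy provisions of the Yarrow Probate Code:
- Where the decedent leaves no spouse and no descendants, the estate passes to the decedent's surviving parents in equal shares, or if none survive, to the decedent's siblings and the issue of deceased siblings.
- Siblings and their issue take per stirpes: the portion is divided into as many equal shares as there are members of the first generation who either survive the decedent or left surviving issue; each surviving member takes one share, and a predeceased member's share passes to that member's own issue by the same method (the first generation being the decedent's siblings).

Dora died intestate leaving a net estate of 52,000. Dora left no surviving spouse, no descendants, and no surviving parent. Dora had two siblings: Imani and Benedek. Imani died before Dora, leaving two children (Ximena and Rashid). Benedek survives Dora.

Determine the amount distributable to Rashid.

Rashid receives 13,000.

The entire 52,000 passes to the siblings and their issue.
That amount (52,000) is divided into 2 shares of 26,000: Benedek takes 26,000; Imani's 26,000 share passes to Imani's issue.
Imani's share (26,000) is divided into 2 shares of 13,000: Ximena and Rashid each take 13,000.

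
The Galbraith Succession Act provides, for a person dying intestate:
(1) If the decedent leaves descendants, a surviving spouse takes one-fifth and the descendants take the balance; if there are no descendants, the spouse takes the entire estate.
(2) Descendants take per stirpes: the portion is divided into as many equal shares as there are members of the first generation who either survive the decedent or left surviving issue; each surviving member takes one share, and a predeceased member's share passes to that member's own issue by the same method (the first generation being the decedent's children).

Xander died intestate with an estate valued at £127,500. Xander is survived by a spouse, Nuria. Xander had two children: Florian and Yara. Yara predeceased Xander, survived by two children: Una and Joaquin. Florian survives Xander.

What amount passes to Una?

Nuria takes one-fifth of £127,500 = £25,500. The remaining £102,000 passes to the descendants.
The descendants' portion (£102,000) is divided into 2 shares of £51,000: Florian takes £51,000; Yara's £51,000 share passes to Yara's issue.
Yara's share (£51,000) is divided into 2 shares of £25,500: Una and Joaquin each take £25,500.

Una receives £25,500.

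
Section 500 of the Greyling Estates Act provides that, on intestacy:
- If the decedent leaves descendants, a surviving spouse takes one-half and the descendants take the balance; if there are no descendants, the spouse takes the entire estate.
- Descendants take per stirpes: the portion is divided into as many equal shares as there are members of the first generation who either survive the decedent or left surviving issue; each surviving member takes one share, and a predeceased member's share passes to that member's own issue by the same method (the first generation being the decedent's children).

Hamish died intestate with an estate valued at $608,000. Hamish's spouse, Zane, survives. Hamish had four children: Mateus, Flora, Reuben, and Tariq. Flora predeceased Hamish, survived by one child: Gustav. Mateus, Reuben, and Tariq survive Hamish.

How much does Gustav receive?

Zane takes one-half of $608,000 = $304,000. The remaining $304,000 passes to the descendants.
The descendants' portion ($304,000) is divided into 4 shares of $76,000: Mateus, Reuben, and Tariq each take $76,000; Flora's $76,000 share passes to Flora's issue.
Flora's share ($76,000) passes entirely to Gustav.

Gustav receives $76,000.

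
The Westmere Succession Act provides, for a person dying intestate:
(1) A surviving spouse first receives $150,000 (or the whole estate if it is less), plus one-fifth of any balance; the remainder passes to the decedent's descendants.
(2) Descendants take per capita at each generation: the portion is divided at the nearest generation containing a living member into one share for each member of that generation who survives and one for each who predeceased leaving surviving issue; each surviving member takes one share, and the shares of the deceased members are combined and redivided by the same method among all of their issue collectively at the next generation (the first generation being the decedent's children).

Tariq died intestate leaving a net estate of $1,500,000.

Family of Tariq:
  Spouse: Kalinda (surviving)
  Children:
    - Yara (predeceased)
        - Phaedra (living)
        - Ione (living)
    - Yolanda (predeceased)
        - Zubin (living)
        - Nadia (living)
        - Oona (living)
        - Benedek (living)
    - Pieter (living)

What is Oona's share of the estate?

Kalinda first takes $150,000, leaving a balance of $1,350,000. Kalinda then takes one-fifth of the balance ($270,000), for a total of $420,000. The remaining $1,080,000 passes to the descendants.
The descendants' portion ($1,080,000) is divided at the children's generation into 3 shares of $360,000. Pieter takes $360,000. The 2 shares of the deceased (Yara and Yolanda) are combined into a pool of $720,000.
That pool ($720,000) is divided at the grandchildren's generation equally among Phaedra, Ione, Zubin, Nadia, Oona, and Benedek: $120,000 each.

Oona receives $120,000.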